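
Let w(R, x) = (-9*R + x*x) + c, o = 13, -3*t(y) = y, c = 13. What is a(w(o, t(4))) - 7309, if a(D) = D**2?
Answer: 254371/81 ≈ 3140.4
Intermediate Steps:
t(y) = -y/3
w(R, x) = 13 + x**2 - 9*R (w(R, x) = (-9*R + x*x) + 13 = (-9*R + x**2) + 13 = (x**2 - 9*R) + 13 = 13 + x**2 - 9*R)
a(w(o, t(4))) - 7309 = (13 + (-1/3*4)**2 - 9*13)**2 - 7309 = (13 + (-4/3)**2 - 117)**2 - 7309 = (13 + 16/9 - 117)**2 - 7309 = (-920/9)**2 - 7309 = 846400/81 - 7309 = 254371/81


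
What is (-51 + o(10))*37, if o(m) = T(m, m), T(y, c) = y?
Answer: -1517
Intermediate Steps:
o(m) = m
(-51 + o(10))*37 = (-51 + 10)*37 = -41*37 = -1517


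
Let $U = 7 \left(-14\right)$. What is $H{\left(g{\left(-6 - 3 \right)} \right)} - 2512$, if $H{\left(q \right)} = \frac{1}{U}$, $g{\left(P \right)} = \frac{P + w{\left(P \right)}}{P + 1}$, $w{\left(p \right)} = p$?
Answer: $- \frac{246177}{98} \approx -2512.0$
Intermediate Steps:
$U = -98$
$g{\left(P \right)} = \frac{2 P}{1 + P}$ ($g{\left(P \right)} = \frac{P + P}{P + 1} = \frac{2 P}{1 + P}$)
$H{\left(q \right)} = - \frac{1}{98}$ ($H{\left(q \right)} = \frac{1}{-98} = - \frac{1}{98}$)
$H{\left(g{\left(-6 - 3 \right)} \right)} - 2512 = - \frac{1}{98} - 2512 = - \frac{246177}{98}$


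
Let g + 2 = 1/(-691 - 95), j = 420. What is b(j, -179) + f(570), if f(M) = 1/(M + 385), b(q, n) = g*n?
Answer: 268897271/750630 ≈ 358.23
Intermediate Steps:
g = -1573/786 (g = -2 + 1/(-691 - 95) = -2 + 1/(-786) = -2 - 1/786 = -1573/786 ≈ -2.0013)
b(q, n) = -1573*n/786
f(M) = 1/(385 + M)
b(j, -179) + f(570) = -1573/786*(-179) + 1/(385 + 570) = 281567/786 + 1/955 = 268897271/750630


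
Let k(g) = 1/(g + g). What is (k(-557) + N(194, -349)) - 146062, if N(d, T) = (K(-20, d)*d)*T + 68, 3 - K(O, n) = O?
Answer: -1897400449/1114 ≈ -1.7032e+6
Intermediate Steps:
K(O, n) = 3 - O
k(g) = 1/(2*g)
N(d, T) = 68 + 23*T*d (N(d, T) = ((3 - 1*(-20))*d)*T + 68 = ((3 + 20)*d)*T + 68 = (23*d)*T + 68 = 23*T*d + 68 = 68 + 23*T*d)
(k(-557) + N(194, -349)) - 146062 = ((½)/(-557) + (68 + 23*(-349)*194)) - 146062 = ((½)*(-1/557) + (68 - 1557238)) - 146062 = (-1/1114 - 1557170) - 146062 = -1734687381/1114 - 146062 = -1897400449/1114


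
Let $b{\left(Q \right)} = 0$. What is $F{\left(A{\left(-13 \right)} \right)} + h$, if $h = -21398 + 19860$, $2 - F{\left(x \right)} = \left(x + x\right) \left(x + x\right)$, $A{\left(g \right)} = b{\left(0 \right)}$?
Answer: $-1536$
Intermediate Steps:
$A{\left(g \right)} = 0$
$F{\left(x \right)} = 2 - 4 x^{2}$ ($F{\left(x \right)} = 2 - \left(x + x\right) \left(x + x\right) = 2 - 2 x 2 x = 2 - 4 x^{2}$)
$h = -1538$
$F{\left(A{\left(-13 \right)} \right)} + h = \left(2 - 4 \cdot 0^{2}\right) - 1538 = \left(2 - 0\right) - 1538 = \left(2 + 0\right) - 1538 = 2 - 1538 = -1536$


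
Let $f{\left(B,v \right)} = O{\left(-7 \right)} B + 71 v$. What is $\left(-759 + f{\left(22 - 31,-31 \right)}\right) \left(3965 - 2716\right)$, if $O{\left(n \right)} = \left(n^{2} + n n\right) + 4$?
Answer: $-4843622$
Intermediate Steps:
$O{\left(n \right)} = 4 + 2 n^{2}$ ($O{\left(n \right)} = \left(n^{2} + n^{2}\right) + 4 = 2 n^{2} + 4 = 4 + 2 n^{2}$)
$f{\left(B,v \right)} = 71 v + 102 B$ ($f{\left(B,v \right)} = \left(4 + 2 \left(-7\right)^{2}\right) B + 71 v = \left(4 + 2 \cdot 49\right) B + 71 v = \left(4 + 98\right) B + 71 v = 102 B + 71 v = 71 v + 102 B$)
$\left(-759 + f{\left(22 - 31,-31 \right)}\right) \left(3965 - 2716\right) = \left(-759 + \left(71 \left(-31\right) + 102 \left(22 - 31\right)\right)\right) \left(3965 - 2716\right) = \left(-759 - \left(2201 - 102 \left(22 - 31\right)\right)\right) 1249 = \left(-759 + \left(-2201 + 102 \left(-9\right)\right)\right) 1249 = \left(-759 - 3119\right) 1249 = \left(-3878\right) 1249 = -4843622$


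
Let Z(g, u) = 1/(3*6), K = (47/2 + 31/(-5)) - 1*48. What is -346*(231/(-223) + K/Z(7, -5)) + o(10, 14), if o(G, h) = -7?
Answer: 213579379/1115 ≈ 1.9155e+5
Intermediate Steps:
K = -307/10 (K = (47*(½) + 31*(-⅕)) - 48 = (47/2 - 31/5) - 48 = 173/10 - 48 = -307/10 ≈ -30.700)
Z(g, u) = 1/18
-346*(231/(-223) + K/Z(7, -5)) + o(10, 14) = -346*(231/(-223) - 307/(10*1/18)) - 7 = -346*(231*(-1/223) - 307/10*18) - 7 = -346*(-231/223 - 2763/5) - 7 = -346*(-617304/1115) - 7 = 213587184/1115 - 7 = 213579379/1115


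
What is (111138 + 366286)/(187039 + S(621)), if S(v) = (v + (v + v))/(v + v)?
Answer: 954848/374081 ≈ 2.5525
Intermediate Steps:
S(v) = 3/2 (S(v) = (v + 2*v)/((2*v)) = (3*v)*(1/(2*v)) = 3/2)
(111138 + 366286)/(187039 + S(621)) = (111138 + 366286)/(187039 + 3/2) = 477424/(374081/2) = 477424*(2/374081) = 954848/374081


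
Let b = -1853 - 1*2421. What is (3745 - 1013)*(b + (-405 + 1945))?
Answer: -7469288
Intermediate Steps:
b = -4274 (b = -1853 - 2421 = -4274)
(3745 - 1013)*(b + (-405 + 1945)) = (3745 - 1013)*(-4274 + (-405 + 1945)) = 2732*(-4274 + 1540) = 2732*(-2734) = -7469288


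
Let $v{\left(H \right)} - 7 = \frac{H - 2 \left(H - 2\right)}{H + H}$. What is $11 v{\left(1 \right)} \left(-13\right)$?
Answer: $- \frac{2431}{2} \approx -1215.5$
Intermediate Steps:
$v{\left(H \right)} = 7 + \frac{4 - H}{2 H}$ ($v{\left(H \right)} = 7 + \frac{H - 2 \left(H - 2\right)}{H + H} = 7 + \frac{H - 2 \left(-2 + H\right)}{2 H} = 7 + \left(H - \left(-4 + 2 H\right)\right) \frac{1}{2 H} = 7 + \left(4 - H\right) \frac{1}{2 H} = 7 + \frac{4 - H}{2 H}$)
$11 v{\left(1 \right)} \left(-13\right) = 11 \left(\frac{13}{2} + \frac{2}{1}\right) \left(-13\right) = 11 \left(\frac{13}{2} + 2 \cdot 1\right) \left(-13\right) = 11 \left(\frac{13}{2} + 2\right) \left(-13\right) = 11 \cdot \frac{17}{2} \left(-13\right) = \frac{187}{2} \left(-13\right) = - \frac{2431}{2}$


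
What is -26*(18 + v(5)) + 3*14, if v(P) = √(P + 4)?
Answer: -504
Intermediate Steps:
v(P) = √(4 + P)
-26*(18 + v(5)) + 3*14 = -26*(18 + √(4 + 5)) + 3*14 = -26*(18 + √9) + 42 = -26*(18 + 3) + 42 = -26*21 + 42 = -546 + 42 = -504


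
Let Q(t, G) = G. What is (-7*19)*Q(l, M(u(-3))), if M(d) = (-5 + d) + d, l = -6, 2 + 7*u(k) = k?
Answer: 855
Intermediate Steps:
u(k) = -2/7 + k/7
M(d) = -5 + 2*d
(-7*19)*Q(l, M(u(-3))) = (-7*19)*(-5 + 2*(-2/7 + (⅐)*(-3))) = -133*(-5 + 2*(-2/7 - 3/7)) = -133*(-5 + 2*(-5/7)) = -133*(-5 - 10/7) = -133*(-45/7) = 855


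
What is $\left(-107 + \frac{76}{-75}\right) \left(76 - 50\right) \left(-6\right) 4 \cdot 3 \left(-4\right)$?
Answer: $- \frac{20220096}{25} \approx -8.088 \cdot 10^{5}$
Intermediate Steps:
$\left(-107 + \frac{76}{-75}\right) \left(76 - 50\right) \left(-6\right) 4 \cdot 3 \left(-4\right) = \left(-107 + 76 \left(- \frac{1}{75}\right)\right) 26 \left(\left(-24\right) \left(-12\right)\right) = \left(-107 - \frac{76}{75}\right) 26 \cdot 288 = \left(- \frac{8101}{75}\right) 26 \cdot 288 = \left(- \frac{210626}{75}\right) 288 = - \frac{20220096}{25}$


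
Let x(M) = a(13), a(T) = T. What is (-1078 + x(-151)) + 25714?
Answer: 24649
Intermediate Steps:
x(M) = 13
(-1078 + x(-151)) + 25714 = (-1078 + 13) + 25714 = -1065 + 25714 = 24649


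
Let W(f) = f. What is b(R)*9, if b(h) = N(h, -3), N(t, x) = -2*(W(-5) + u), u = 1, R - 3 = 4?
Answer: 72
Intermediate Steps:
R = 7 (R = 3 + 4 = 7)
N(t, x) = 8 (N(t, x) = -2*(-5 + 1) = -2*(-4) = 8)
b(h) = 8
b(R)*9 = 8*9 = 72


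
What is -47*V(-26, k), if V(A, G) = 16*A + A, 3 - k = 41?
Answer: 20774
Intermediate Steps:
k = -38 (k = 3 - 1*41 = 3 - 41 = -38)
V(A, G) = 17*A
-47*V(-26, k) = -799*(-26) = -47*(-442) = 20774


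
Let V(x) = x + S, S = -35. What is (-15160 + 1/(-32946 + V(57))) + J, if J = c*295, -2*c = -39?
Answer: -309732531/32924 ≈ -9407.5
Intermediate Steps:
c = 39/2 (c = -1/2*(-39) = 39/2 ≈ 19.500)
J = 11505/2 (J = (39/2)*295 = 11505/2 ≈ 5752.5)
V(x) = -35 + x (V(x) = x - 35 = -35 + x)
(-15160 + 1/(-32946 + V(57))) + J = (-15160 + 1/(-32946 + (-35 + 57))) + 11505/2 = (-15160 + 1/(-32946 + 22)) + 11505/2 = (-15160 + 1/(-32924)) + 11505/2 = (-15160 - 1/32924) + 11505/2 = -499127841/32924 + 11505/2 = -309732531/32924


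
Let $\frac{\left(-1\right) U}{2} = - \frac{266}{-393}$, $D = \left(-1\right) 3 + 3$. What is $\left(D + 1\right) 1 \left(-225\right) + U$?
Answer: $- \frac{88957}{393} \approx -226.35$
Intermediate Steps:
$D = 0$ ($D = -3 + 3 = 0$)
$U = - \frac{532}{393}$ ($U = - 2 \left(- \frac{266}{-393}\right) = - 2 \left(\left(-266\right) \left(- \frac{1}{393}\right)\right) = \left(-2\right) \frac{266}{393} = - \frac{532}{393} \approx -1.3537$)
$\left(D + 1\right) 1 \left(-225\right) + U = \left(0 + 1\right) 1 \left(-225\right) - \frac{532}{393} = 1 \cdot 1 \left(-225\right) - \frac{532}{393} = 1 \left(-225\right) - \frac{532}{393} = -225 - \frac{532}{393} = - \frac{88957}{393}$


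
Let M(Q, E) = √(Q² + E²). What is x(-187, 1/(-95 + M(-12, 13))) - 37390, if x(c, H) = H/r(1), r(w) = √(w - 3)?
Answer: -37390 + I*√626/17424 + 95*I*√2/17424 ≈ -37390.0 + 0.0091466*I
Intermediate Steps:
M(Q, E) = √(E² + Q²)
r(w) = √(-3 + w)
x(c, H) = -I*H*√2/2 (x(c, H) = H/(√(-3 + 1)) = H/(√(-2)) = H/((I*√2)) = H*(-I*√2/2) = -I*H*√2/2)
x(-187, 1/(-95 + M(-12, 13))) - 37390 = -I*√2/(2*(-95 + √(13² + (-12)²))) - 37390 = -I*√2/(2*(-95 + √(169 + 144))) - 37390 = -I*√2/(2*(-95 + √313)) - 37390 = -37390 - I*√2/(2*(-95 + √313))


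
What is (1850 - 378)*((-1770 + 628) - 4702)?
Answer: -8602368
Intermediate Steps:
(1850 - 378)*((-1770 + 628) - 4702) = 1472*(-1142 - 4702) = 1472*(-5844) = -8602368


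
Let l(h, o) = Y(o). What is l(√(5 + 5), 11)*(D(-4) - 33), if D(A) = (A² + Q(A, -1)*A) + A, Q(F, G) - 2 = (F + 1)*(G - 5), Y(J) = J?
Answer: -1111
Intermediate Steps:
l(h, o) = o
Q(F, G) = 2 + (1 + F)*(-5 + G) (Q(F, G) = 2 + (F + 1)*(G - 5) = 2 + (1 + F)*(-5 + G))
D(A) = A + A² + A*(-4 - 6*A) (D(A) = (A² + (-3 - 1 - 5*A + A*(-1))*A) + A = (A² + (-3 - 1 - 5*A - A)*A) + A = (A² + (-4 - 6*A)*A) + A = (A² + A*(-4 - 6*A)) + A = A + A² + A*(-4 - 6*A))
l(√(5 + 5), 11)*(D(-4) - 33) = 11*(-4*(-3 - 5*(-4)) - 33) = 11*(-4*(-3 + 20) - 33) = 11*(-4*17 - 33) = 11*(-68 - 33) = 11*(-101) = -1111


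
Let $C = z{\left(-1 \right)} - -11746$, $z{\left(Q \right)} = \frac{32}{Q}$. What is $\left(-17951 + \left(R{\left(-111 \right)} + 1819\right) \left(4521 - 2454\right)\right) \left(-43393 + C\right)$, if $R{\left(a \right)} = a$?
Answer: $-111272012315$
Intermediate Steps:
$C = 11714$ ($C = \frac{32}{-1} - -11746 = 32 \left(-1\right) + 11746 = -32 + 11746 = 11714$)
$\left(-17951 + \left(R{\left(-111 \right)} + 1819\right) \left(4521 - 2454\right)\right) \left(-43393 + C\right) = \left(-17951 + \left(-111 + 1819\right) \left(4521 - 2454\right)\right) \left(-43393 + 11714\right) = \left(-17951 + 1708 \cdot 2067\right) \left(-31679\right) = \left(-17951 + 3530436\right) \left(-31679\right) = 3512485 \left(-31679\right) = -111272012315$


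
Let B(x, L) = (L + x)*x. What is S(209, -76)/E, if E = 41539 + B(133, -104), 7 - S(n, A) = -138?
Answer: 145/45396 ≈ 0.0031941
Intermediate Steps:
S(n, A) = 145 (S(n, A) = 7 - 1*(-138) = 7 + 138 = 145)
B(x, L) = x*(L + x)
E = 45396 (E = 41539 + 133*(-104 + 133) = 41539 + 133*29 = 41539 + 3857 = 45396)
S(209, -76)/E = 145/45396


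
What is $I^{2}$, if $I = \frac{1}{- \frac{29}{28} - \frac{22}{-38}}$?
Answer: $\frac{283024}{59049} \approx 4.793$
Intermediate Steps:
$I = - \frac{532}{243}$ ($I = \frac{1}{\left(-29\right) \frac{1}{28} - - \frac{11}{19}} = \frac{1}{- \frac{29}{28} + \frac{11}{19}} = \frac{1}{- \frac{243}{532}} = - \frac{532}{243} \approx -2.1893$)
$I^{2} = \left(- \frac{532}{243}\right)^{2} = \frac{283024}{59049}$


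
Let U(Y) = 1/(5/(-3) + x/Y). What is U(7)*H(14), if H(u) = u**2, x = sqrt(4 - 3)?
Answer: -1029/8 ≈ -128.63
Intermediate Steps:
x = 1 (x = sqrt(1) = 1)
U(Y) = 1/(-5/3 + 1/Y) (U(Y) = 1/(5/(-3) + 1/Y) = 1/(5*(-1/3) + 1/Y) = 1/(-5/3 + 1/Y))
U(7)*H(14) = -3*7/(-3 + 5*7)*14**2 = -3*7/(-3 + 35)*196 = -3*7/32*196 = -3*7*1/32*196 = -21/32*196 = -1029/8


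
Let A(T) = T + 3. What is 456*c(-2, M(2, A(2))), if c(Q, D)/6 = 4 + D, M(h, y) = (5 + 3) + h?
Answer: 38304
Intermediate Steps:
A(T) = 3 + T
M(h, y) = 8 + h
c(Q, D) = 24 + 6*D (c(Q, D) = 6*(4 + D) = 24 + 6*D)
456*c(-2, M(2, A(2))) = 456*(24 + 6*(8 + 2)) = 456*(24 + 6*10) = 456*(24 + 60) = 456*84 = 38304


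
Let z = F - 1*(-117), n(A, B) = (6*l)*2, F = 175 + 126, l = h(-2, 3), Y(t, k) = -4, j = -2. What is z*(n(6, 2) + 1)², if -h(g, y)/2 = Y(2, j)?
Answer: 3932962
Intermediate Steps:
h(g, y) = 8 (h(g, y) = -2*(-4) = 8)
l = 8
F = 301
n(A, B) = 96 (n(A, B) = (6*8)*2 = 48*2 = 96)
z = 418 (z = 301 - 1*(-117) = 301 + 117 = 418)
z*(n(6, 2) + 1)² = 418*(96 + 1)² = 418*97² = 418*9409 = 3932962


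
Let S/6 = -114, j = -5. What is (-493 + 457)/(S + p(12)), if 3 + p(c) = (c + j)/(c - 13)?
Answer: 18/347 ≈ 0.051873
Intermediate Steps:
p(c) = -3 + (-5 + c)/(-13 + c) (p(c) = -3 + (c - 5)/(c - 13) = -3 + (-5 + c)/(-13 + c))
S = -684 (S = 6*(-114) = -684)
(-493 + 457)/(S + p(12)) = (-493 + 457)/(-684 + 2*(17 - 1*12)/(-13 + 12)) = -36/(-684 + 2*(17 - 12)/(-1)) = -36/(-684 + 2*(-1)*5) = -36/(-684 - 10) = -36/(-694) = -36*(-1/694) = 18/347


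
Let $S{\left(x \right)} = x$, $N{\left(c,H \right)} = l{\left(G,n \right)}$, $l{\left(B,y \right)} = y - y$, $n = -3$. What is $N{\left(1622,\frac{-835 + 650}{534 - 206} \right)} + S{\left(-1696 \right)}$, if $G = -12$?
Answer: $-1696$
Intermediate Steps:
$l{\left(B,y \right)} = 0$
$N{\left(c,H \right)} = 0$
$N{\left(1622,\frac{-835 + 650}{534 - 206} \right)} + S{\left(-1696 \right)} = 0 - 1696 = -1696$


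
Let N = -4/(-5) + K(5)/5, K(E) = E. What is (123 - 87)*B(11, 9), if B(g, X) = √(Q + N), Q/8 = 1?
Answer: 252*√5/5 ≈ 112.70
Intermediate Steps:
Q = 8 (Q = 8*1 = 8)
N = 9/5 (N = -4/(-5) + 5/5 = -4*(-⅕) + 5*(⅕) = ⅘ + 1 = 9/5 ≈ 1.8000)
B(g, X) = 7*√5/5 (B(g, X) = √(8 + 9/5) = √(49/5) = 7*√5/5)
(123 - 87)*B(11, 9) = (123 - 87)*(7*√5/5) = 36*(7*√5/5) = 252*√5/5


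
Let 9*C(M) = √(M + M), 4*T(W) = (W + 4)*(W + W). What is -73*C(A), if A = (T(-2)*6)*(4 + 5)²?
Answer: -146*I*√6 ≈ -357.63*I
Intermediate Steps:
T(W) = W*(4 + W)/2 (T(W) = ((W + 4)*(W + W))/4 = ((4 + W)*(2*W))/4 = (2*W*(4 + W))/4 = W*(4 + W)/2)
A = -972 (A = (((½)*(-2)*(4 - 2))*6)*(4 + 5)² = (((½)*(-2)*2)*6)*9² = -2*6*81 = -12*81 = -972)
C(M) = √2*√M/9 (C(M) = √(M + M)/9 = √(2*M)/9 = (√2*√M)/9 = √2*√M/9)
-73*C(A) = -73*√2*√(-972)/9 = -73*√2*18*I*√3/9 = -146*I*√6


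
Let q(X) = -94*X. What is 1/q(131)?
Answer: -1/12314 ≈ -8.1208e-5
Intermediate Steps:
1/q(131) = 1/(-94*131) = 1/(-12314) = -1/12314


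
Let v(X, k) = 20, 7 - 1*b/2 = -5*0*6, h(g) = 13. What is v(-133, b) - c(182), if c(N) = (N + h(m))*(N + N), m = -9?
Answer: -70960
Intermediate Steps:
b = 14 (b = 14 - 2*(-5*0)*6 = 14 - 0*6 = 14 - 2*0 = 14 + 0 = 14)
c(N) = 2*N*(13 + N) (c(N) = (N + 13)*(N + N) = (13 + N)*(2*N) = 2*N*(13 + N))
v(-133, b) - c(182) = 20 - 2*182*(13 + 182) = 20 - 2*182*195 = 20 - 1*70980 = 20 - 70980 = -70960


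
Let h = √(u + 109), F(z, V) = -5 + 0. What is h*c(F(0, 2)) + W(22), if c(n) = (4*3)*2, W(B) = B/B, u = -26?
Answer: 1 + 24*√83 ≈ 219.65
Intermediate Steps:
F(z, V) = -5
W(B) = 1
h = √83 (h = √(-26 + 109) = √83 ≈ 9.1104)
c(n) = 24 (c(n) = 12*2 = 24)
h*c(F(0, 2)) + W(22) = √83*24 + 1 = 24*√83 + 1 = 1 + 24*√83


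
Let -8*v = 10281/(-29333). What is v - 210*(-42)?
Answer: 2069746761/234664 ≈ 8820.0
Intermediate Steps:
v = 10281/234664 (v = -10281/(8*(-29333)) = -10281*(-1)/(8*29333) = -⅛*(-10281/29333) = 10281/234664 ≈ 0.043812)
v - 210*(-42) = 10281/234664 - 210*(-42) = 10281/234664 + 8820 = 2069746761/234664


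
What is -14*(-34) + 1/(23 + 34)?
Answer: 27133/57 ≈ 476.02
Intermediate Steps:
-14*(-34) + 1/(23 + 34) = 476 + 1/57 = 27133/57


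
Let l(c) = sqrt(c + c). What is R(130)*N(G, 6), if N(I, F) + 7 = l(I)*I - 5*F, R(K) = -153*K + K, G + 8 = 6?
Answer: 731120 + 79040*I ≈ 7.3112e+5 + 79040.0*I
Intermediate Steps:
G = -2 (G = -8 + 6 = -2)
l(c) = sqrt(2)*sqrt(c) (l(c) = sqrt(2*c) = sqrt(2)*sqrt(c))
R(K) = -152*K
N(I, F) = -7 - 5*F + sqrt(2)*I**(3/2) (N(I, F) = -7 + ((sqrt(2)*sqrt(I))*I - 5*F) = -7 + (sqrt(2)*I**(3/2) - 5*F) = -7 + (-5*F + sqrt(2)*I**(3/2)) = -7 - 5*F + sqrt(2)*I**(3/2))
R(130)*N(G, 6) = (-152*130)*(-7 - 5*6 + sqrt(2)*(-2)**(3/2)) = -19760*(-7 - 30 + sqrt(2)*(-2*I*sqrt(2))) = -19760*(-7 - 30 - 4*I) = -19760*(-37 - 4*I) = 731120 + 79040*I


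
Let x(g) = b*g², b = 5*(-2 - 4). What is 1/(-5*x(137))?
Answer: 1/2815350 ≈ 3.5520e-7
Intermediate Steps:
b = -30 (b = 5*(-6) = -30)
x(g) = -30*g²
1/(-5*x(137)) = 1/(-(-150)*137²) = 1/(-(-150)*18769) = 1/(-5*(-563070)) = 1/2815350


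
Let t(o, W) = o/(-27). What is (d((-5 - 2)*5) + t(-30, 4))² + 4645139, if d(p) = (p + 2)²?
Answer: 472511980/81 ≈ 5.8335e+6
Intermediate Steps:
t(o, W) = -o/27 (t(o, W) = o*(-1/27) = -o/27)
d(p) = (2 + p)²
(d((-5 - 2)*5) + t(-30, 4))² + 4645139 = ((2 + (-5 - 2)*5)² - 1/27*(-30))² + 4645139 = ((2 - 7*5)² + 10/9)² + 4645139 = ((2 - 35)² + 10/9)² + 4645139 = ((-33)² + 10/9)² + 4645139 = (1089 + 10/9)² + 4645139 = (9811/9)² + 4645139 = 96255721/81 + 4645139 = 472511980/81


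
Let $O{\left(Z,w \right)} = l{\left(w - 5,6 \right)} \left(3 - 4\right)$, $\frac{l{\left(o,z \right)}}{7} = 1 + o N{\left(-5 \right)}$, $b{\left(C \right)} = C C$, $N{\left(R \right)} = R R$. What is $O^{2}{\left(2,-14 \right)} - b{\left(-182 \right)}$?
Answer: $10976000$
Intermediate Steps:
$N{\left(R \right)} = R^{2}$
$b{\left(C \right)} = C^{2}$
$l{\left(o,z \right)} = 7 + 175 o$ ($l{\left(o,z \right)} = 7 \left(1 + o \left(-5\right)^{2}\right) = 7 \left(1 + o 25\right) = 7 \left(1 + 25 o\right) = 7 + 175 o$)
$O{\left(Z,w \right)} = 868 - 175 w$ ($O{\left(Z,w \right)} = \left(7 + 175 \left(w - 5\right)\right) \left(3 - 4\right) = \left(7 + 175 \left(w - 5\right)\right) \left(-1\right) = \left(7 + 175 \left(-5 + w\right)\right) \left(-1\right) = \left(7 + \left(-875 + 175 w\right)\right) \left(-1\right) = \left(-868 + 175 w\right) \left(-1\right) = 868 - 175 w$)
$O^{2}{\left(2,-14 \right)} - b{\left(-182 \right)} = \left(868 - -2450\right)^{2} - \left(-182\right)^{2} = \left(868 + 2450\right)^{2} - 33124 = 3318^{2} - 33124 = 11009124 - 33124 = 10976000$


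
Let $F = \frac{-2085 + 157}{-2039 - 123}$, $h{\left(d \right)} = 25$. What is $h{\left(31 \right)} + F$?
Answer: $\frac{27989}{1081} \approx 25.892$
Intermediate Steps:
$F = \frac{964}{1081}$ ($F = - \frac{1928}{-2162} = \left(-1928\right) \left(- \frac{1}{2162}\right) = \frac{964}{1081} \approx 0.89177$)
$h{\left(31 \right)} + F = 25 + \frac{964}{1081} = \frac{27989}{1081}$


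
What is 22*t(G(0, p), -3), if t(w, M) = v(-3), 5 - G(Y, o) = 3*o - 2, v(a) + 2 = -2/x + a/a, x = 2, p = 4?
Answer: -44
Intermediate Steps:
v(a) = -2 (v(a) = -2 + (-2/2 + a/a) = -2 + (-2*½ + 1) = -2 + (-1 + 1) = -2 + 0 = -2)
G(Y, o) = 7 - 3*o (G(Y, o) = 5 - (3*o - 2) = 5 - (-2 + 3*o) = 5 + (2 - 3*o) = 7 - 3*o)
t(w, M) = -2
22*t(G(0, p), -3) = 22*(-2) = -44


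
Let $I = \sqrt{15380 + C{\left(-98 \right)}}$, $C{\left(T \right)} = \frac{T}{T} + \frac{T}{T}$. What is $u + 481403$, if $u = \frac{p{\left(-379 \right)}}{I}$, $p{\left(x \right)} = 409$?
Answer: $481403 + \frac{409 \sqrt{15382}}{15382} \approx 4.8141 \cdot 10^{5}$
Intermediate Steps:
$C{\left(T \right)} = 2$ ($C{\left(T \right)} = 1 + 1 = 2$)
$I = \sqrt{15382}$ ($I = \sqrt{15380 + 2} = \sqrt{15382} \approx 124.02$)
$u = \frac{409 \sqrt{15382}}{15382}$ ($u = \frac{409}{\sqrt{15382}} = 409 \frac{\sqrt{15382}}{15382} = \frac{409 \sqrt{15382}}{15382} \approx 3.2977$)
$u + 481403 = \frac{409 \sqrt{15382}}{15382} + 481403 = 481403 + \frac{409 \sqrt{15382}}{15382}$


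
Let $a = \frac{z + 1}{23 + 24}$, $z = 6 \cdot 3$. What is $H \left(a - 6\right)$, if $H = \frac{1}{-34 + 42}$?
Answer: $- \frac{263}{376} \approx -0.69947$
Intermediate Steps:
$z = 18$
$H = \frac{1}{8} \approx 0.125$
$a = \frac{19}{47}$ ($a = \frac{18 + 1}{23 + 24} = \frac{19}{47} \approx 0.40426$)
$H \left(a - 6\right) = \frac{\frac{19}{47} - 6}{8} = \frac{1}{8} \left(- \frac{263}{47}\right) = - \frac{263}{376}$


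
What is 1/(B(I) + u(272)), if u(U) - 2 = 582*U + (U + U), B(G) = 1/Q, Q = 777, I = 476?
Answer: 777/123426451 ≈ 6.2952e-6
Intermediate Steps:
B(G) = 1/777
u(U) = 2 + 584*U (u(U) = 2 + (582*U + (U + U)) = 2 + (582*U + 2*U) = 2 + 584*U)
1/(B(I) + u(272)) = 1/(1/777 + (2 + 584*272)) = 1/(1/777 + (2 + 158848)) = 1/(1/777 + 158850) = 1/(123426451/777) = 777/123426451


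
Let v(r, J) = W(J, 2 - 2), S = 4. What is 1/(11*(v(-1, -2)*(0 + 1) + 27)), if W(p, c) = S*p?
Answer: 1/209 ≈ 0.0047847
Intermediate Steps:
W(p, c) = 4*p
v(r, J) = 4*J
1/(11*(v(-1, -2)*(0 + 1) + 27)) = 1/(11*((4*(-2))*(0 + 1) + 27)) = 1/(11*(-8*1 + 27)) = 1/(11*(-8 + 27)) = 1/(11*19) = 1/209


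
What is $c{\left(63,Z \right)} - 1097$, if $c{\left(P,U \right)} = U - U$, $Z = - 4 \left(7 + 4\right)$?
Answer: $-1097$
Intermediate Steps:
$Z = -44$ ($Z = \left(-4\right) 11 = -44$)
$c{\left(P,U \right)} = 0$
$c{\left(63,Z \right)} - 1097 = 0 - 1097 = -1097$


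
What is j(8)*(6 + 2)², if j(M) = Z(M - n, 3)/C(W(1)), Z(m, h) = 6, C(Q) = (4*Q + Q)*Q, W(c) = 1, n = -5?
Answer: 384/5 ≈ 76.800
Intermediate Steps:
C(Q) = 5*Q² (C(Q) = (5*Q)*Q = 5*Q²)
j(M) = 6/5 (j(M) = 6/((5*1²)) = 6/((5*1)) = 6/5)
j(8)*(6 + 2)² = 6*(6 + 2)²/5 = (6/5)*8² = (6/5)*64 = 384/5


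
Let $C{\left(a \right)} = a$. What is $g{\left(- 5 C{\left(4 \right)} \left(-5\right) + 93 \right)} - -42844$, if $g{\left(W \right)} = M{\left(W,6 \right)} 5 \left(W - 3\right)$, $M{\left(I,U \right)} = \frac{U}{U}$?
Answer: $43794$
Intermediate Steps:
$M{\left(I,U \right)} = 1$
$g{\left(W \right)} = -15 + 5 W$ ($g{\left(W \right)} = 1 \cdot 5 \left(W - 3\right) = 5 \left(W - 3\right) = 5 \left(-3 + W\right) = -15 + 5 W$)
$g{\left(- 5 C{\left(4 \right)} \left(-5\right) + 93 \right)} - -42844 = \left(-15 + 5 \left(\left(-5\right) 4 \left(-5\right) + 93\right)\right) - -42844 = \left(-15 + 5 \left(\left(-20\right) \left(-5\right) + 93\right)\right) + 42844 = \left(-15 + 5 \left(100 + 93\right)\right) + 42844 = \left(-15 + 5 \cdot 193\right) + 42844 = \left(-15 + 965\right) + 42844 = 950 + 42844 = 43794$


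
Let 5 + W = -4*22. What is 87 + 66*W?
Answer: -6051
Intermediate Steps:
W = -93 (W = -5 - 4*22 = -5 - 88 = -93)
87 + 66*W = 87 + 66*(-93) = 87 - 6138 = -6051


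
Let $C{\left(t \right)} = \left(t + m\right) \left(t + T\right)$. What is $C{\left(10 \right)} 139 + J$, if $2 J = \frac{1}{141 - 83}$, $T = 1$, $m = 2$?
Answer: $\frac{2128369}{116} \approx 18348.0$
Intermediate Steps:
$J = \frac{1}{116}$ ($J = \frac{1}{2 \left(141 - 83\right)} = \frac{1}{2 \cdot 58} = \frac{1}{2} \cdot \frac{1}{58} = \frac{1}{116} \approx 0.0086207$)
$C{\left(t \right)} = \left(1 + t\right) \left(2 + t\right)$ ($C{\left(t \right)} = \left(t + 2\right) \left(t + 1\right) = \left(2 + t\right) \left(1 + t\right) = \left(1 + t\right) \left(2 + t\right)$)
$C{\left(10 \right)} 139 + J = \left(2 + 10^{2} + 3 \cdot 10\right) 139 + \frac{1}{116} = \left(2 + 100 + 30\right) 139 + \frac{1}{116} = 132 \cdot 139 + \frac{1}{116} = 18348 + \frac{1}{116} = \frac{2128369}{116}$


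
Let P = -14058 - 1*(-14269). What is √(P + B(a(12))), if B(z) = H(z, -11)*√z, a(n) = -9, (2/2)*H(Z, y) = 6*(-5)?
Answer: √(211 - 90*I) ≈ 14.839 - 3.0325*I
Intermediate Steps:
H(Z, y) = -30 (H(Z, y) = 6*(-5) = -30)
B(z) = -30*√z
P = 211 (P = -14058 + 14269 = 211)
√(P + B(a(12))) = √(211 - 90*I)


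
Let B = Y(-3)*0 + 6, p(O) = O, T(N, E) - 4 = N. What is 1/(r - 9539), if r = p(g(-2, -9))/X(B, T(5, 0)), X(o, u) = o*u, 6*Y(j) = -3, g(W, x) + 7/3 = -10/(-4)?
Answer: -324/3090635 ≈ -0.00010483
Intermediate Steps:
g(W, x) = 1/6 (g(W, x) = -7/3 - 10/(-4) = -7/3 - 10*(-1/4) = -7/3 + 5/2 = 1/6)
T(N, E) = 4 + N
Y(j) = -1/2 (Y(j) = (1/6)*(-3) = -1/2)
B = 6 (B = -1/2*0 + 6 = 0 + 6 = 6)
r = 1/324 (r = 1/(6*((6*(4 + 5)))) = 1/(6*((6*9))) = (1/6)/54 = (1/6)*(1/54) = 1/324 ≈ 0.0030864)
1/(r - 9539) = 1/(1/324 - 9539) = 1/(-3090635/324) = -324/3090635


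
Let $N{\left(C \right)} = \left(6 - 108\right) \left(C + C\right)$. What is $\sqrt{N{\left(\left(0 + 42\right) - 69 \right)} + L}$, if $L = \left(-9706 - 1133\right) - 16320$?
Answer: $i \sqrt{21651} \approx 147.14 i$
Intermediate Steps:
$N{\left(C \right)} = - 204 C$ ($N{\left(C \right)} = - 102 \cdot 2 C = - 204 C$)
$L = -27159$ ($L = -10839 - 16320 = -27159$)
$\sqrt{N{\left(\left(0 + 42\right) - 69 \right)} + L} = \sqrt{- 204 \left(\left(0 + 42\right) - 69\right) - 27159} = \sqrt{- 204 \left(42 - 69\right) - 27159} = \sqrt{\left(-204\right) \left(-27\right) - 27159} = \sqrt{5508 - 27159} = \sqrt{-21651} = i \sqrt{21651}$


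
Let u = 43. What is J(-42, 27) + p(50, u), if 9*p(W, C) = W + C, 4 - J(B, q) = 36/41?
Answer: 1655/123 ≈ 13.455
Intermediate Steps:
J(B, q) = 128/41 (J(B, q) = 4 - 36/41 = 128/41)
p(W, C) = C/9 + W/9 (p(W, C) = (W + C)/9 = (C + W)/9 = C/9 + W/9)
J(-42, 27) + p(50, u) = 128/41 + ((⅑)*43 + (⅑)*50) = 128/41 + (43/9 + 50/9) = 128/41 + 31/3 = 1655/123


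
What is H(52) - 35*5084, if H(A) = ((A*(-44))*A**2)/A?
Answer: -296916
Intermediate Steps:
H(A) = -44*A**2 (H(A) = ((-44*A)*A**2)/A = (-44*A**3)/A = -44*A**2)
H(52) - 35*5084 = -44*52**2 - 35*5084 = -44*2704 - 1*177940 = -118976 - 177940 = -296916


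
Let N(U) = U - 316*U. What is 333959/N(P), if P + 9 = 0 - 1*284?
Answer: 333959/92295 ≈ 3.6184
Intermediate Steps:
P = -293 (P = -9 + (0 - 1*284) = -9 + (0 - 284) = -9 - 284 = -293)
N(U) = -315*U
333959/N(P) = 333959/((-315*(-293))) = 333959/92295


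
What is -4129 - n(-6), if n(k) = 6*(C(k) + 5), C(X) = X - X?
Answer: -4159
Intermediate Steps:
C(X) = 0
n(k) = 30 (n(k) = 6*(0 + 5) = 6*5 = 30)
-4129 - n(-6) = -4129 - 1*30 = -4129 - 30 = -4159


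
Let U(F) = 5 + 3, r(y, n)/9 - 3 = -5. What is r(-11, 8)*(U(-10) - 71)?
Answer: 1134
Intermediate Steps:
r(y, n) = -18 (r(y, n) = 27 + 9*(-5) = 27 - 45 = -18)
U(F) = 8
r(-11, 8)*(U(-10) - 71) = -18*(8 - 71) = -18*(-63) = 1134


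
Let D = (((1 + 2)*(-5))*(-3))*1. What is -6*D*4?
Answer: -1080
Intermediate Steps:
D = 45 (D = ((3*(-5))*(-3))*1 = -15*(-3)*1 = 45*1 = 45)
-6*D*4 = -6*45*4 = -270*4 = -1080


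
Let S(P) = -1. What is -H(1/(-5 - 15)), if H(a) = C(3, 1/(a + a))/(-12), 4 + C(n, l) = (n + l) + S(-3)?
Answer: -1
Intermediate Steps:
C(n, l) = -5 + l + n (C(n, l) = -4 + ((n + l) - 1) = -4 + ((l + n) - 1) = -4 + (-1 + l + n) = -5 + l + n)
H(a) = 1/6 - 1/(24*a) (H(a) = (-5 + 1/(a + a) + 3)/(-12) = (-5 + 1/(2*a) + 3)*(-1/12) = (-2 + 1/(2*a))*(-1/12) = 1/6 - 1/(24*a))
-H(1/(-5 - 15)) = -(-1 + 4/(-5 - 15))/(24*(1/(-5 - 15))) = -(-1 + 4/(-20))/(24*(1/(-20))) = -(-1 + 4*(-1/20))/(24*(-1/20)) = -(-20)*(-1 - 1/5)/24 = -(-20)*(-6)/(24*5) = -1*1 = -1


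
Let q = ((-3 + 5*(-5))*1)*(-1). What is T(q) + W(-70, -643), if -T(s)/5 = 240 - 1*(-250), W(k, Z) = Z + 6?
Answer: -3087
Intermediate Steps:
W(k, Z) = 6 + Z
q = 28 (q = ((-3 - 25)*1)*(-1) = -28*1*(-1) = -28*(-1) = 28)
T(s) = -2450 (T(s) = -5*(240 - 1*(-250)) = -5*(240 + 250) = -5*490 = -2450)
T(q) + W(-70, -643) = -2450 + (6 - 643) = -2450 - 637 = -3087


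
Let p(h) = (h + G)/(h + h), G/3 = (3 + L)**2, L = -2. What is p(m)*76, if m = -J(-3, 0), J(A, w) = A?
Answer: 76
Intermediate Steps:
G = 3 (G = 3*(3 - 2)**2 = 3*1**2 = 3*1 = 3)
m = 3 (m = -1*(-3) = 3)
p(h) = (3 + h)/(2*h) (p(h) = (h + 3)/(h + h) = (3 + h)/((2*h)) = (3 + h)*(1/(2*h)) = (3 + h)/(2*h))
p(m)*76 = ((1/2)*(3 + 3)/3)*76 = ((1/2)*(1/3)*6)*76 = 1*76 = 76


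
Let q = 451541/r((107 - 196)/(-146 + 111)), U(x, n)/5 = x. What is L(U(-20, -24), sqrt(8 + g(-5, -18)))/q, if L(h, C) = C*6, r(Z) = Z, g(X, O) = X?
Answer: 534*sqrt(3)/15803935 ≈ 5.8524e-5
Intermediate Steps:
U(x, n) = 5*x
L(h, C) = 6*C
q = 15803935/89 (q = 451541/(((107 - 196)/(-146 + 111))) = 451541/((-89/(-35))) = 451541/((-89*(-1/35))) = 451541/(89/35) = 451541*(35/89) = 15803935/89 ≈ 1.7757e+5)
L(U(-20, -24), sqrt(8 + g(-5, -18)))/q = (6*sqrt(8 - 5))/(15803935/89) = (6*sqrt(3))*(89/15803935) = 534*sqrt(3)/15803935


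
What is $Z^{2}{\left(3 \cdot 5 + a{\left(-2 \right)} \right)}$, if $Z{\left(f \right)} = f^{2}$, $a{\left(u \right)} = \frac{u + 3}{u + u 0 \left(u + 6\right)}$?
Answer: $\frac{707281}{16} \approx 44205.0$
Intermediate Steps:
$a{\left(u \right)} = \frac{3 + u}{u}$ ($a{\left(u \right)} = \frac{3 + u}{u + 0 \left(6 + u\right)} = \frac{3 + u}{u + 0} = \frac{3 + u}{u}$)
$Z^{2}{\left(3 \cdot 5 + a{\left(-2 \right)} \right)} = \left(\left(3 \cdot 5 + \frac{3 - 2}{-2}\right)^{2}\right)^{2} = \left(\left(15 - \frac{1}{2}\right)^{2}\right)^{2} = \left(\left(\frac{29}{2}\right)^{2}\right)^{2} = \left(\frac{841}{4}\right)^{2} = \frac{707281}{16}$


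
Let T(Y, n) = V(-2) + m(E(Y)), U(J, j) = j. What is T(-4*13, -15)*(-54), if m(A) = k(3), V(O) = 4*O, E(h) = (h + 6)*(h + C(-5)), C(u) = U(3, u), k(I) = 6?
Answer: 108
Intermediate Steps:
C(u) = u
E(h) = (-5 + h)*(6 + h) (E(h) = (h + 6)*(h - 5) = (6 + h)*(-5 + h) = (-5 + h)*(6 + h))
m(A) = 6
T(Y, n) = -2 (T(Y, n) = 4*(-2) + 6 = -8 + 6 = -2)
T(-4*13, -15)*(-54) = -2*(-54) = 108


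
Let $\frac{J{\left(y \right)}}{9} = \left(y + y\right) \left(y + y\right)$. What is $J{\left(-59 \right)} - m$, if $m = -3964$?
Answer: $129280$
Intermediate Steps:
$J{\left(y \right)} = 36 y^{2}$ ($J{\left(y \right)} = 9 \left(y + y\right) \left(y + y\right) = 9 \cdot 2 y 2 y = 9 \cdot 4 y^{2} = 36 y^{2}$)
$J{\left(-59 \right)} - m = 36 \left(-59\right)^{2} - -3964 = 36 \cdot 3481 + 3964 = 125316 + 3964 = 129280$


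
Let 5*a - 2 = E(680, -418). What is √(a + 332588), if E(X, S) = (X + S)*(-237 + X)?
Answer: 152*√385/5 ≈ 596.49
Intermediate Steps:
E(X, S) = (-237 + X)*(S + X) (E(X, S) = (S + X)*(-237 + X) = (-237 + X)*(S + X))
a = 116068/5 (a = ⅖ + (680² - 237*(-418) - 237*680 - 418*680)/5 = ⅖ + (462400 + 99066 - 161160 - 284240)/5 = ⅖ + (⅕)*116066 = ⅖ + 116066/5 = 116068/5 ≈ 23214.)
√(a + 332588) = √(116068/5 + 332588) = √(1779008/5) = 152*√385/5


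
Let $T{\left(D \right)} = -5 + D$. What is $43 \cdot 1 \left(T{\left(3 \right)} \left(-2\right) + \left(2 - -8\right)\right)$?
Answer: $602$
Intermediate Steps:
$43 \cdot 1 \left(T{\left(3 \right)} \left(-2\right) + \left(2 - -8\right)\right) = 43 \cdot 1 \left(\left(-5 + 3\right) \left(-2\right) + \left(2 - -8\right)\right) = 43 \left(\left(-2\right) \left(-2\right) + \left(2 + \left(-4 + 12\right)\right)\right) = 43 \left(4 + \left(2 + 8\right)\right) = 43 \left(4 + 10\right) = 43 \cdot 14 = 602$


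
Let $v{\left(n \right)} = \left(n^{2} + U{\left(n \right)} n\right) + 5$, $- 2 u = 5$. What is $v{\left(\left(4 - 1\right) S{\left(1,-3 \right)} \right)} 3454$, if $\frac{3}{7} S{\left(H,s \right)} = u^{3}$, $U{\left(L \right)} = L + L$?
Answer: $\frac{3967255765}{32} \approx 1.2398 \cdot 10^{8}$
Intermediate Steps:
$U{\left(L \right)} = 2 L$
$u = - \frac{5}{2}$ ($u = \left(- \frac{1}{2}\right) 5 = - \frac{5}{2} \approx -2.5$)
$S{\left(H,s \right)} = - \frac{875}{24}$ ($S{\left(H,s \right)} = \frac{7 \left(- \frac{5}{2}\right)^{3}}{3} = \frac{7}{3} \left(- \frac{125}{8}\right) = - \frac{875}{24}$)
$v{\left(n \right)} = 5 + 3 n^{2}$ ($v{\left(n \right)} = \left(n^{2} + 2 n n\right) + 5 = \left(n^{2} + 2 n^{2}\right) + 5 = 3 n^{2} + 5 = 5 + 3 n^{2}$)
$v{\left(\left(4 - 1\right) S{\left(1,-3 \right)} \right)} 3454 = \left(5 + 3 \left(\left(4 - 1\right) \left(- \frac{875}{24}\right)\right)^{2}\right) 3454 = \left(5 + 3 \left(3 \left(- \frac{875}{24}\right)\right)^{2}\right) 3454 = \left(5 + 3 \left(- \frac{875}{8}\right)^{2}\right) 3454 = \left(5 + 3 \cdot \frac{765625}{64}\right) 3454 = \left(5 + \frac{2296875}{64}\right) 3454 = \frac{2297195}{64} \cdot 3454 = \frac{3967255765}{32}$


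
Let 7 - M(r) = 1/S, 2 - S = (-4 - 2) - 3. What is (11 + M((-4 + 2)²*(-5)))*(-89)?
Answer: -17533/11 ≈ -1593.9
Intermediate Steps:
S = 11 (S = 2 - ((-4 - 2) - 3) = 2 - (-6 - 3) = 2 - 1*(-9) = 2 + 9 = 11)
M(r) = 76/11 (M(r) = 7 - 1/11 = 76/11)
(11 + M((-4 + 2)²*(-5)))*(-89) = (11 + 76/11)*(-89) = (197/11)*(-89) = -17533/11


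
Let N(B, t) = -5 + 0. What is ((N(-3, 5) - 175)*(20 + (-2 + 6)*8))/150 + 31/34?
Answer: -10453/170 ≈ -61.488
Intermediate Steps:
N(B, t) = -5
((N(-3, 5) - 175)*(20 + (-2 + 6)*8))/150 + 31/34 = ((-5 - 175)*(20 + (-2 + 6)*8))/150 + 31/34 = -180*(20 + 4*8)*(1/150) + 31*(1/34) = -180*(20 + 32)*(1/150) + 31/34 = -180*52*(1/150) + 31/34 = -9360*1/150 + 31/34 = -312/5 + 31/34 = -10453/170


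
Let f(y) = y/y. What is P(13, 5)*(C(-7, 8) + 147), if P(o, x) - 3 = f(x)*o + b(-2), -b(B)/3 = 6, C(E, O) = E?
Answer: -280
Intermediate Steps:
f(y) = 1
b(B) = -18 (b(B) = -3*6 = -18)
P(o, x) = -15 + o (P(o, x) = 3 + (1*o - 18) = 3 + (o - 18) = 3 + (-18 + o) = -15 + o)
P(13, 5)*(C(-7, 8) + 147) = (-15 + 13)*(-7 + 147) = -2*140 = -280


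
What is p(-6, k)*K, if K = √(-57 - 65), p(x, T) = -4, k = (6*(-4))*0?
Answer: -4*I*√122 ≈ -44.181*I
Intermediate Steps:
k = 0 (k = -24*0 = 0)
K = I*√122 (K = √(-122) = I*√122 ≈ 11.045*I)
p(-6, k)*K = -4*I*√122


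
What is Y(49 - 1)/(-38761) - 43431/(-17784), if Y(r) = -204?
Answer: 562352309/229775208 ≈ 2.4474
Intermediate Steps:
Y(49 - 1)/(-38761) - 43431/(-17784) = -204/(-38761) - 43431/(-17784) = -204*(-1/38761) - 43431*(-1/17784) = 204/38761 + 14477/5928 = 562352309/229775208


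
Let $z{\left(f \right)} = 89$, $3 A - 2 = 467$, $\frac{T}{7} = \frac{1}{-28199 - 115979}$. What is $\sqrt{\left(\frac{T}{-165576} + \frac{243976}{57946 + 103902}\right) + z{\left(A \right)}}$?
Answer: $\frac{\sqrt{1319446426011367025596070025255}}{120740714694492} \approx 9.5135$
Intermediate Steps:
$T = - \frac{7}{144178}$ ($T = \frac{7}{-28199 - 115979} = \frac{7}{-144178} = 7 \left(- \frac{1}{144178}\right) = - \frac{7}{144178} \approx -4.8551 \cdot 10^{-5}$)
$A = \frac{469}{3}$ ($A = \frac{2}{3} + \frac{1}{3} \cdot 467 = \frac{2}{3} + \frac{467}{3} = \frac{469}{3} \approx 156.33$)
$\sqrt{\left(\frac{T}{-165576} + \frac{243976}{57946 + 103902}\right) + z{\left(A \right)}} = \sqrt{\left(- \frac{7}{144178 \left(-165576\right)} + \frac{243976}{57946 + 103902}\right) + 89} = \sqrt{\left(\left(- \frac{7}{144178}\right) \left(- \frac{1}{165576}\right) + \frac{243976}{161848}\right) + 89} = \sqrt{\left(\frac{7}{23872416528} + 243976 \cdot \frac{1}{161848}\right) + 89} = \sqrt{\left(\frac{7}{23872416528} + \frac{30497}{20231}\right) + 89} = \sqrt{\frac{728037086996033}{482962858777968} + 89} = \sqrt{\frac{43711731518235185}{482962858777968}} = \frac{\sqrt{1319446426011367025596070025255}}{120740714694492}$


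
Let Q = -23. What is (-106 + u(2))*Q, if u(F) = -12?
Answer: 2714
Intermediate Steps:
(-106 + u(2))*Q = (-106 - 12)*(-23) = -118*(-23) = 2714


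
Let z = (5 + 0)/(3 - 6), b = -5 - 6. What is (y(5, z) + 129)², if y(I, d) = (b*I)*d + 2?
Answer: 446224/9 ≈ 49580.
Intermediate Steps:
b = -11
z = -5/3 (z = 5/(-3) = 5*(-⅓) = -5/3 ≈ -1.6667)
y(I, d) = 2 - 11*I*d (y(I, d) = (-11*I)*d + 2 = -11*I*d + 2 = 2 - 11*I*d)
(y(5, z) + 129)² = ((2 - 11*5*(-5/3)) + 129)² = ((2 + 275/3) + 129)² = (281/3 + 129)² = (668/3)² = 446224/9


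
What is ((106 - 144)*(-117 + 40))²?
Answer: 8561476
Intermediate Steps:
((106 - 144)*(-117 + 40))² = (-38*(-77))² = 2926² = 8561476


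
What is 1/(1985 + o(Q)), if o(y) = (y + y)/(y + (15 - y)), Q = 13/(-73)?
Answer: 1095/2173549 ≈ 0.00050378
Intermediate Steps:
Q = -13/73 (Q = 13*(-1/73) = -13/73 ≈ -0.17808)
o(y) = 2*y/15 (o(y) = (2*y)/15 = (2*y)*(1/15) = 2*y/15)
1/(1985 + o(Q)) = 1/(1985 + (2/15)*(-13/73)) = 1/(1985 - 26/1095) = 1/(2173549/1095) = 1095/2173549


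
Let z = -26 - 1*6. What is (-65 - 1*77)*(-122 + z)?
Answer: 21868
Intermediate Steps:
z = -32 (z = -26 - 6 = -32)
(-65 - 1*77)*(-122 + z) = (-65 - 1*77)*(-122 - 32) = (-65 - 77)*(-154) = -142*(-154) = 21868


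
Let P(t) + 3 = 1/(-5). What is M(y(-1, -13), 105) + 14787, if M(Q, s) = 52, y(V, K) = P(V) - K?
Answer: 14839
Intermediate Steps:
P(t) = -16/5 (P(t) = -3 + 1/(-5) = -3 - 1/5 = -16/5)
y(V, K) = -16/5 - K
M(y(-1, -13), 105) + 14787 = 52 + 14787 = 14839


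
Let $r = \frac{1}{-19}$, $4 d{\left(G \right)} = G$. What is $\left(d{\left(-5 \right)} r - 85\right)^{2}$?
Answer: $\frac{41667025}{5776} \approx 7213.8$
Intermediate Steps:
$d{\left(G \right)} = \frac{G}{4}$
$r = - \frac{1}{19} \approx -0.052632$
$\left(d{\left(-5 \right)} r - 85\right)^{2} = \left(\frac{1}{4} \left(-5\right) \left(- \frac{1}{19}\right) - 85\right)^{2} = \left(\left(- \frac{5}{4}\right) \left(- \frac{1}{19}\right) - 85\right)^{2} = \left(\frac{5}{76} - 85\right)^{2} = \left(- \frac{6455}{76}\right)^{2} = \frac{41667025}{5776}$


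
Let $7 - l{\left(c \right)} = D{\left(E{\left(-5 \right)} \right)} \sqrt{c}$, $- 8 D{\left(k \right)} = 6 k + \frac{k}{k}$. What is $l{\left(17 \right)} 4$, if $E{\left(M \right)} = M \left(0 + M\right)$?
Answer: $28 + \frac{151 \sqrt{17}}{2} \approx 339.29$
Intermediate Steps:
$E{\left(M \right)} = M^{2}$ ($E{\left(M \right)} = M M = M^{2}$)
$D{\left(k \right)} = - \frac{1}{8} - \frac{3 k}{4}$ ($D{\left(k \right)} = - \frac{6 k + \frac{k}{k}}{8} = - \frac{6 k + 1}{8} = - \frac{1 + 6 k}{8} = - \frac{1}{8} - \frac{3 k}{4}$)
$l{\left(c \right)} = 7 + \frac{151 \sqrt{c}}{8}$ ($l{\left(c \right)} = 7 - \left(- \frac{1}{8} - \frac{3 \left(-5\right)^{2}}{4}\right) \sqrt{c} = 7 - \left(- \frac{1}{8} - \frac{75}{4}\right) \sqrt{c} = 7 - - \frac{151 \sqrt{c}}{8} = 7 + \frac{151 \sqrt{c}}{8}$)
$l{\left(17 \right)} 4 = \left(7 + \frac{151 \sqrt{17}}{8}\right) 4 = 28 + \frac{151 \sqrt{17}}{2}$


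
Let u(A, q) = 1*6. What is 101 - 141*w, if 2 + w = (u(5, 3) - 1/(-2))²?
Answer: -22297/4 ≈ -5574.3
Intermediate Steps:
u(A, q) = 6
w = 161/4 (w = -2 + (6 - 1/(-2))² = -2 + (6 - 1*(-½))² = -2 + (6 + ½)² = -2 + (13/2)² = -2 + 169/4 = 161/4 ≈ 40.250)
101 - 141*w = 101 - 141*161/4 = 101 - 22701/4 = -22297/4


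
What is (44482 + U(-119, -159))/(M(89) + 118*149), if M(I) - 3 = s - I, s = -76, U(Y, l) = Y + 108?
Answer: 44471/17420 ≈ 2.5529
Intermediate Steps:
U(Y, l) = 108 + Y
M(I) = -73 - I (M(I) = 3 + (-76 - I) = -73 - I)
(44482 + U(-119, -159))/(M(89) + 118*149) = (44482 + (108 - 119))/((-73 - 1*89) + 118*149) = (44482 - 11)/((-73 - 89) + 17582) = 44471/(-162 + 17582) = 44471/17420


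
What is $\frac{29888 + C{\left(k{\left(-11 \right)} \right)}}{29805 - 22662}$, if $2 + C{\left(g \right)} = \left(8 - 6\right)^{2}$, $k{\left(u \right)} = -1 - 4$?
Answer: $\frac{29890}{7143} \approx 4.1845$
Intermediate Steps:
$k{\left(u \right)} = -5$
$C{\left(g \right)} = 2$ ($C{\left(g \right)} = -2 + \left(8 - 6\right)^{2} = -2 + 2^{2} = -2 + 4 = 2$)
$\frac{29888 + C{\left(k{\left(-11 \right)} \right)}}{29805 - 22662} = \frac{29888 + 2}{29805 - 22662} = \frac{29890}{7143}$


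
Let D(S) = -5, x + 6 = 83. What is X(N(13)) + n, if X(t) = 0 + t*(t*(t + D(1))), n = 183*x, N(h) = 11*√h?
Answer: 6226 + 17303*√13 ≈ 68613.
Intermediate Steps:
x = 77 (x = -6 + 83 = 77)
n = 14091 (n = 183*77 = 14091)
X(t) = t²*(-5 + t) (X(t) = 0 + t*(t*(t - 5)) = 0 + t*(t*(-5 + t)) = 0 + t²*(-5 + t) = t²*(-5 + t))
X(N(13)) + n = (11*√13)²*(-5 + 11*√13) + 14091 = 1573*(-5 + 11*√13) + 14091 = (-7865 + 17303*√13) + 14091 = 6226 + 17303*√13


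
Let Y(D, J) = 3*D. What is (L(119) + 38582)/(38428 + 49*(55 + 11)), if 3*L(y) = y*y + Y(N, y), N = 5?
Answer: 64961/62493 ≈ 1.0395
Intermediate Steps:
L(y) = 5 + y²/3 (L(y) = (y*y + 3*5)/3 = (y² + 15)/3 = (15 + y²)/3 = 5 + y²/3)
(L(119) + 38582)/(38428 + 49*(55 + 11)) = ((5 + (⅓)*119²) + 38582)/(38428 + 49*(55 + 11)) = ((5 + (⅓)*14161) + 38582)/(38428 + 49*66) = ((5 + 14161/3) + 38582)/(38428 + 3234) = (14176/3 + 38582)/41662 = (129922/3)*(1/41662) = 64961/62493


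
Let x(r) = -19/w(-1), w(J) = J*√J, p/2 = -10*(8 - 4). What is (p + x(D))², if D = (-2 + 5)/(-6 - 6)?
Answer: 6039 + 3040*I ≈ 6039.0 + 3040.0*I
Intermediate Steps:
p = -80 (p = 2*(-10*(8 - 4)) = 2*(-10*4) = 2*(-40) = -80)
w(J) = J^(3/2)
D = -¼ (D = 3/(-12) = 3*(-1/12) = -¼ ≈ -0.25000)
x(r) = -19*I
(p + x(D))² = (-80 - 19*I)²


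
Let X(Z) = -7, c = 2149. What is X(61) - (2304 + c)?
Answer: -4460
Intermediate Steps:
X(61) - (2304 + c) = -7 - (2304 + 2149) = -7 - 1*4453 = -7 - 4453 = -4460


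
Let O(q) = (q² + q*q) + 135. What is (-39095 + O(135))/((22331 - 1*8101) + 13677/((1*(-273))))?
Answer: -228410/1290371 ≈ -0.17701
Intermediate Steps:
O(q) = 135 + 2*q² (O(q) = (q² + q²) + 135 = 2*q² + 135 = 135 + 2*q²)
(-39095 + O(135))/((22331 - 1*8101) + 13677/((1*(-273)))) = (-39095 + (135 + 2*135²))/((22331 - 1*8101) + 13677/((1*(-273)))) = (-39095 + (135 + 2*18225))/((22331 - 8101) + 13677/(-273)) = (-39095 + (135 + 36450))/(14230 + 13677*(-1/273)) = (-39095 + 36585)/(14230 - 4559/91) = -2510/1290371/91 = -2510*91/1290371 = -228410/1290371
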